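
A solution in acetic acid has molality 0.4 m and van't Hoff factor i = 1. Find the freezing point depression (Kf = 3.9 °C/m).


ΔTf = Kf × m × i
= 3.9 × 0.4 × 1
= 1.56 °C

1.56 °C


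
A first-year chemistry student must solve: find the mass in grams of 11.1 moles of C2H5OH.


M(C2H5OH) = 46.07 g/mol
mass = n × M = 11.1 × 46.07 = 511.38 g

511.38 g


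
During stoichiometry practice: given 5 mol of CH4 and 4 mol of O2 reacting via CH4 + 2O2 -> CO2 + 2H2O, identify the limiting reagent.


Mole ratio available / coefficient:
  CH4: 5/1 = 5.000
  O2: 4/2 = 2.000
Smaller ratio is limiting.

O2


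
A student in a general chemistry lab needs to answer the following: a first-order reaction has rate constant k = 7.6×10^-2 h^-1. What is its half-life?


t½ = ln2/k = 0.693147/(7.6×10^-2 h^-1)
= 9.120 h

9.120 h


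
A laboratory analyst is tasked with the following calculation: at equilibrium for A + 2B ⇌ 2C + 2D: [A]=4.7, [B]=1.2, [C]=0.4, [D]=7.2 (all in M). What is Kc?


Kc = [C]^2[D]^2/([A][B]^2)
= (0.4^2 × 7.2^2)/(4.7^1 × 1.2^2)
= 8.2944/6.768
= 1.226

1.226


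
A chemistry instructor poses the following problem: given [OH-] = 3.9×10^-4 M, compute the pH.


pOH = -log10([OH-]) = -log10(3.9×10^-4)
= 4 - log10(3.9) = 3.41
pH = 14 - pOH = 14 - 3.41 = 10.59

10.59


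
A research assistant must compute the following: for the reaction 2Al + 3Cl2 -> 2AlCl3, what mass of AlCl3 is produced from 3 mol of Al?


Mole ratio AlCl3:Al = 2:2
n(AlCl3) = 3 × 2/2 = 3.000 mol
mass = 3.000 × 133.33 = 399.99 g

399.99 g


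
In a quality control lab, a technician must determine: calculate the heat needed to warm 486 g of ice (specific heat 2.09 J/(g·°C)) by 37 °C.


q = mcΔT = 486 × 2.09 × 37
= 37582.38 J

37582.38 J


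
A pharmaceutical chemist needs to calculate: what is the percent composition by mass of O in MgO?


M(MgO) = 1×24.31 + 1×16.0 = 40.31 g/mol
Mass of O = 1 × 16.0 = 16.00 g/mol
% O = 16.00/40.31 × 100 = 39.69%

39.69%


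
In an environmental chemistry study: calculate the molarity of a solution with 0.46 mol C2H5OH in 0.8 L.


M = n/V = 0.46/0.8 = 0.575 mol/L

0.575 M


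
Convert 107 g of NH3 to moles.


M(NH3) = 17.03 g/mol
n = mass/M = 107/17.03 = 6.283 mol

6.283 mol


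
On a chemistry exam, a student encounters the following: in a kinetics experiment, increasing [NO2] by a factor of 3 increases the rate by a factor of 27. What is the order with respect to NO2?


rate ∝ [NO2]^n
3^n = 27 → n = 3
Order in NO2: 3

3


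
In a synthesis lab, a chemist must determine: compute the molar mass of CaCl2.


M(CaCl2) = 1×40.08 + 2×35.45
= 40.08 + 70.9
= 110.98 g/mol

110.98 g/mol


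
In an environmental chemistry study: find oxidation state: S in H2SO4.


2(+1) + x + 4(-2) = 0, so x = +6
Oxidation number: +6

+6


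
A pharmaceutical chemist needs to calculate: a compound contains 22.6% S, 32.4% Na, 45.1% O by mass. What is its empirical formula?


Assume 100 g sample. Moles of each element:
  S: 22.6/32.07 = 0.705 mol
  Na: 32.4/22.99 = 1.409 mol
  O: 45.1/16.0 = 2.819 mol
Divide by smallest (0.705):
  S: 0.705/0.705 = 1.0
  Na: 1.409/0.705 = 2.0
  O: 2.819/0.705 = 4.0
Empirical formula: Na2SO4

Na2SO4


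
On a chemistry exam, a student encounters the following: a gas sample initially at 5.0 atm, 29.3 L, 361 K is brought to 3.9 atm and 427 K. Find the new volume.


P1V1/T1 = P2V2/T2
V2 = P1V1T2/(T1P2)
= 5.0×29.3×427/(361×3.9)
= 44.432 L

44.432 L


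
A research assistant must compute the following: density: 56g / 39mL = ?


ρ = mass/volume
= 56/39
= 1.436 g/mL

1.436 g/mL


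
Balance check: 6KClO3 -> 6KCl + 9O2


Equation: 6KClO3 -> 6KCl + 9O2
Check atoms: Cl: 6=6, K: 6=6, O: 18=18
Balanced

Yes, balanced


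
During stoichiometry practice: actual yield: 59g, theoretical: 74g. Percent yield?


% yield = actual/theoretical × 100
= 59/74 × 100
= 79.73%

79.73%


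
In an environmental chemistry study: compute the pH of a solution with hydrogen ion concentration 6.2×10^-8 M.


pH = -log10([H+]) = -log10(6.2×10^-8)
= 8 - log10(6.2)
= 8 - 0.79
= 7.21

7.21


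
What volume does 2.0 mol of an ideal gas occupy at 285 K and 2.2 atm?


PV = nRT  (R = 0.08206 L·atm/(mol·K))
V = nRT/P = 2.0×0.08206×285/2.2
= 21.261 L

21.261 L


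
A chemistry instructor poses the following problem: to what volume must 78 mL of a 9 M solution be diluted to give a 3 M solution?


C1V1 = C2V2
9 × 78 = 3 × V2
V2 = 702/3 = 234.0 mL

234.0 mL


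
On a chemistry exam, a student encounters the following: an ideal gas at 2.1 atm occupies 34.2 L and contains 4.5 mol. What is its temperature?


PV = nRT  (R = 0.08206 L·atm/(mol·K))
T = PV/(nR) = 2.1×34.2/(4.5×0.08206)
= 71.82/0.369270
= 194.49 K

194.49 K


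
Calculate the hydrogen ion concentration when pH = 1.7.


[H+] = 10^(-pH) = 10^(-1.7)
= 2.0×10^-2 M

2.0×10^-2 M


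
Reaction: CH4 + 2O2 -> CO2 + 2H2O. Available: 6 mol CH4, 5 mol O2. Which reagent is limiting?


Mole ratio available / coefficient:
  CH4: 6/1 = 6.000
  O2: 5/2 = 2.500
Smaller ratio is limiting.

O2


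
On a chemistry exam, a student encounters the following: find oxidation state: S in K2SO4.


2(+1) + x + 4(-2) = 0, so x = +6
Oxidation number: +6

+6


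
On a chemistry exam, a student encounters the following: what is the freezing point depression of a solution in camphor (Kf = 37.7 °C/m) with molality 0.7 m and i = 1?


ΔTf = Kf × m × i
= 37.7 × 0.7 × 1
= 26.39 °C

26.39 °C


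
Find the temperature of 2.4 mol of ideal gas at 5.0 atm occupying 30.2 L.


PV = nRT  (R = 0.08206 L·atm/(mol·K))
T = PV/(nR) = 5.0×30.2/(2.4×0.08206)
= 151.00/0.196944
= 766.72 K

766.72 K


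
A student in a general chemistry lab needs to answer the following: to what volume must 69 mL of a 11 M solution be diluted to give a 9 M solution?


C1V1 = C2V2
11 × 69 = 9 × V2
V2 = 759/9 = 84.33 mL

84.33 mL


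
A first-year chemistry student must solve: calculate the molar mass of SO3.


M(SO3) = 1×32.07 + 3×16.0
= 32.07 + 48.0
= 80.07 g/mol

80.07 g/mol


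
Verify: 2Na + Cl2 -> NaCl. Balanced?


Equation: 2Na + Cl2 -> NaCl
Check atoms: Cl: 2≠1, Na: 2≠1
Not balanced

No, not balanced


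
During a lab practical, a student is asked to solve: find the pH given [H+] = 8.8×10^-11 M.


pH = -log10([H+]) = -log10(8.8×10^-11)
= 11 - log10(8.8)
= 11 - 0.94
= 10.06

10.06


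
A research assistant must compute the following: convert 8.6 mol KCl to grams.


M(KCl) = 74.55 g/mol
mass = n × M = 8.6 × 74.55 = 641.13 g

641.13 g


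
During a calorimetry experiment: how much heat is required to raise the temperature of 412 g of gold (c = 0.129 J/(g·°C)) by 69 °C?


q = mcΔT = 412 × 0.129 × 69
= 3667.21 J

3667.21 J


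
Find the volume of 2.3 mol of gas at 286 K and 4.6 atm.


PV = nRT  (R = 0.08206 L·atm/(mol·K))
V = nRT/P = 2.3×0.08206×286/4.6
= 11.735 L

11.735 L


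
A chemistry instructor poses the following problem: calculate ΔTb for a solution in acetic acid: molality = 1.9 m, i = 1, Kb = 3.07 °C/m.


ΔTb = Kb × m × i
= 3.07 × 1.9 × 1
= 5.833 °C

5.833 °C


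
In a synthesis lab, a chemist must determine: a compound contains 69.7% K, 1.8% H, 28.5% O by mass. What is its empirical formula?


Assume 100 g sample. Moles of each element:
  K: 69.7/39.1 = 1.783 mol
  H: 1.8/1.008 = 1.786 mol
  O: 28.5/16.0 = 1.781 mol
Divide by smallest (1.781):
  K: 1.783/1.781 = 1.0
  H: 1.786/1.781 = 1.0
  O: 1.781/1.781 = 1.0
Empirical formula: KOH

KOH


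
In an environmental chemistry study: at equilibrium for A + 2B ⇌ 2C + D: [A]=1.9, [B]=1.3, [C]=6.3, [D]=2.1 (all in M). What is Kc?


Kc = [C]^2[D]/([A][B]^2)
= (6.3^2 × 2.1^1)/(1.9^1 × 1.3^2)
= 83.349/3.211
= 25.96

25.96


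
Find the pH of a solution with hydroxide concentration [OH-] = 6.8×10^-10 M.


pOH = -log10([OH-]) = -log10(6.8×10^-10)
= 10 - log10(6.8) = 9.17
pH = 14 - pOH = 14 - 9.17 = 4.83

4.83


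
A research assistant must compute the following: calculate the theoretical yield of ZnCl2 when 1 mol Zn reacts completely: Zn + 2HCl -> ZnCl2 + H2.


Mole ratio ZnCl2:Zn = 1:1
n(ZnCl2) = 1 × 1/1 = 1.000 mol
mass = 1.000 × 136.28 = 136.28 g

136.28 g


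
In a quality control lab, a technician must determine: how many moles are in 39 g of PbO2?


M(PbO2) = 239.2 g/mol
n = mass/M = 39/239.2 = 0.163 mol

0.163 mol


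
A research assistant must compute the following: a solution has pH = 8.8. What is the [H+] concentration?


[H+] = 10^(-pH) = 10^(-8.8)
= 1.58×10^-9 M

1.58×10^-9 M


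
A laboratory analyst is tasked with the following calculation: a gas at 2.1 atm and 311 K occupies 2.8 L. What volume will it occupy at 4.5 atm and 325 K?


P1V1/T1 = P2V2/T2
V2 = P1V1T2/(T1P2)
= 2.1×2.8×325/(311×4.5)
= 1.365 L

1.365 L


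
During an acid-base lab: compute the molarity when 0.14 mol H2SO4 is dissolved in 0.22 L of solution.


M = n/V = 0.14/0.22 = 0.636 mol/L

0.636 M


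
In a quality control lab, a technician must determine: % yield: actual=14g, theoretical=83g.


% yield = actual/theoretical × 100
= 14/83 × 100
= 16.87%

16.87%


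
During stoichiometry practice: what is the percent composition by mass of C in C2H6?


M(C2H6) = 2×12.01 + 6×1.008 = 30.068 g/mol
Mass of C = 2 × 12.01 = 24.02 g/mol
% C = 24.02/30.068 × 100 = 79.89%

79.89%


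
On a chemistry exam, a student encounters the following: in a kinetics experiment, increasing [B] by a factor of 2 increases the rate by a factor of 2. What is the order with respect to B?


rate ∝ [B]^n
2^n = 2 → n = 1
Order in B: 1

1


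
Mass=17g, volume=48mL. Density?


ρ = mass/volume
= 17/48
= 0.354 g/mL

0.354 g/mL


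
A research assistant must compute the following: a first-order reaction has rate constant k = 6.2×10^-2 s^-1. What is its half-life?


t½ = ln2/k = 0.693147/(6.2×10^-2 s^-1)
= 11.18 s

11.18 s


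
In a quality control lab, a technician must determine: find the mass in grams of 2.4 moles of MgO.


M(MgO) = 40.31 g/mol
mass = n × M = 2.4 × 40.31 = 96.74 g

96.74 g


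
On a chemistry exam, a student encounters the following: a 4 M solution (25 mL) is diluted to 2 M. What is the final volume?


C1V1 = C2V2
4 × 25 = 2 × V2
V2 = 100/2 = 50.0 mL

50.0 mL


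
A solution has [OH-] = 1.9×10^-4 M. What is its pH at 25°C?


pOH = -log10([OH-]) = -log10(1.9×10^-4)
= 4 - log10(1.9) = 3.72
pH = 14 - pOH = 14 - 3.72 = 10.28

10.28


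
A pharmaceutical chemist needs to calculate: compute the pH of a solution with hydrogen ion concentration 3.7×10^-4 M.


pH = -log10([H+]) = -log10(3.7×10^-4)
= 4 - log10(3.7)
= 4 - 0.57
= 3.43

3.43


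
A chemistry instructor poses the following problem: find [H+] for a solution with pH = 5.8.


[H+] = 10^(-pH) = 10^(-5.8)
= 1.58×10^-6 M

1.58×10^-6 M


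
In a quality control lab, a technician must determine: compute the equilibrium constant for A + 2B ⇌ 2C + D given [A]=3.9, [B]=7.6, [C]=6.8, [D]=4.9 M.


Kc = [C]^2[D]/([A][B]^2)
= (6.8^2 × 4.9^1)/(3.9^1 × 7.6^2)
= 226.576/225.264
= 1.006

1.006


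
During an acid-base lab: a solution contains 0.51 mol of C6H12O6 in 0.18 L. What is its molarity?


M = n/V = 0.51/0.18 = 2.833 mol/L

2.833 M


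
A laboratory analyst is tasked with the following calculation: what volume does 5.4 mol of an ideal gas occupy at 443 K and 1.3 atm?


PV = nRT  (R = 0.08206 L·atm/(mol·K))
V = nRT/P = 5.4×0.08206×443/1.3
= 151.003 L

151.003 L


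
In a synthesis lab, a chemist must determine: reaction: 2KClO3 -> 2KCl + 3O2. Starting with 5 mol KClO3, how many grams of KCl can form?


Mole ratio KCl:KClO3 = 2:2
n(KCl) = 5 × 2/2 = 5.000 mol
mass = 5.000 × 74.55 = 372.75 g

372.75 g


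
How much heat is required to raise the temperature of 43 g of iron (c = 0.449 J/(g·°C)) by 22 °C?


q = mcΔT = 43 × 0.449 × 22
= 424.75 J

424.75 J


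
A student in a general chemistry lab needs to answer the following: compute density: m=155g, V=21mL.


ρ = mass/volume
= 155/21
= 7.381 g/mL

7.381 g/mL


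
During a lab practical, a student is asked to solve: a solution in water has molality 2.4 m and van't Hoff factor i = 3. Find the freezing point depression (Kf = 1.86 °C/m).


ΔTf = Kf × m × i
= 1.86 × 2.4 × 3
= 13.392 °C

13.392 °C


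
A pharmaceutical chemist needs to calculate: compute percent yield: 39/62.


% yield = actual/theoretical × 100
= 39/62 × 100
= 62.9%

62.9%


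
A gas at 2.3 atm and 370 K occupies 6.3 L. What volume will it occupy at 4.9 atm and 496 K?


P1V1/T1 = P2V2/T2
V2 = P1V1T2/(T1P2)
= 2.3×6.3×496/(370×4.9)
= 3.964 L

3.964 L


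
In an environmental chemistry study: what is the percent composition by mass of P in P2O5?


M(P2O5) = 2×30.97 + 5×16.0 = 141.94 g/mol
Mass of P = 2 × 30.97 = 61.94 g/mol
% P = 61.94/141.94 × 100 = 43.64%

43.64%


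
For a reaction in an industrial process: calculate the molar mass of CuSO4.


M(CuSO4) = 1×63.55 + 1×32.07 + 4×16.0
= 63.55 + 32.07 + 64.0
= 159.62 g/mol

159.62 g/mol


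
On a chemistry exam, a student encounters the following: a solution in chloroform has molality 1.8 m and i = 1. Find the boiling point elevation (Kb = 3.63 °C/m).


ΔTb = Kb × m × i
= 3.63 × 1.8 × 1
= 6.534 °C

6.534 °C


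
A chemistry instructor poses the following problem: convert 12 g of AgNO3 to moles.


M(AgNO3) = 169.88 g/mol
n = mass/M = 12/169.88 = 0.0706 mol

0.0706 mol


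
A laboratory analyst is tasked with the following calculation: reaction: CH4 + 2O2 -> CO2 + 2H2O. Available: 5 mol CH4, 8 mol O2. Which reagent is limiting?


Mole ratio available / coefficient:
  CH4: 5/1 = 5.000
  O2: 8/2 = 4.000
Smaller ratio is limiting.

O2


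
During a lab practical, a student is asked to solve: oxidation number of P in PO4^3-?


x + 4(-2) = -3, so x = +5
Oxidation number: +5

+5


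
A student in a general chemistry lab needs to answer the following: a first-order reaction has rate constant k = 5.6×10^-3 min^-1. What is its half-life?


t½ = ln2/k = 0.693147/(5.6×10^-3 min^-1)
= 123.8 min

123.8 min


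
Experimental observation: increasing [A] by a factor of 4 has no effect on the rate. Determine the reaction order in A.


rate ∝ [A]^n
rate ∝ [A]^0
Order in A: 0

0


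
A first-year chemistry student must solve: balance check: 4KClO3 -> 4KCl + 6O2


Equation: 4KClO3 -> 4KCl + 6O2
Check atoms: Cl: 4=4, K: 4=4, O: 12=12
Balanced

Yes, balanced


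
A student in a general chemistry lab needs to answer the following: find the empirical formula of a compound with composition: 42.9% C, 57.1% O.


Assume 100 g sample. Moles of each element:
  C: 42.9/12.01 = 3.572 mol
  O: 57.1/16.0 = 3.569 mol
Divide by smallest (3.569):
  C: 3.572/3.569 = 1.0
  O: 3.569/3.569 = 1.0
Empirical formula: CO

CO


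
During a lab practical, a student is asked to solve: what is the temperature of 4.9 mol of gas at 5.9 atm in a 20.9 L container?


PV = nRT  (R = 0.08206 L·atm/(mol·K))
T = PV/(nR) = 5.9×20.9/(4.9×0.08206)
= 123.31/0.402094
= 306.67 K

306.67 K


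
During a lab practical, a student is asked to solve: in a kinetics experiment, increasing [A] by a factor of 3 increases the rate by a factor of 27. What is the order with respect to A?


rate ∝ [A]^n
3^n = 27 → n = 3
Order in A: 3

3


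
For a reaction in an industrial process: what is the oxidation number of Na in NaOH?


Group 1 metal: +1
Oxidation number: +1

+1


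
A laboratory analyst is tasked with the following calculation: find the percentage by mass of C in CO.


M(CO) = 1×12.01 + 1×16.0 = 28.01 g/mol
Mass of C = 1 × 12.01 = 12.01 g/mol
% C = 12.01/28.01 × 100 = 42.88%

42.88%


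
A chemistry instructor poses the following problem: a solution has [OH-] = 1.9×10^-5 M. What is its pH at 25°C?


pOH = -log10([OH-]) = -log10(1.9×10^-5)
= 5 - log10(1.9) = 4.72
pH = 14 - pOH = 14 - 4.72 = 9.28

9.28


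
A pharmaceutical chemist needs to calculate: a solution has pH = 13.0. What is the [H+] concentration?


[H+] = 10^(-pH) = 10^(-13.0)
= 1.0×10^-13 M

1.0×10^-13 M


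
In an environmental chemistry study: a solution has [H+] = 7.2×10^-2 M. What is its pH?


pH = -log10([H+]) = -log10(7.2×10^-2)
= 2 - log10(7.2)
= 2 - 0.86
= 1.14

1.14


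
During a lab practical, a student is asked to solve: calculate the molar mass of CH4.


M(CH4) = 1×12.01 + 4×1.008
= 12.01 + 4.03
= 16.04 g/mol

16.04 g/mol


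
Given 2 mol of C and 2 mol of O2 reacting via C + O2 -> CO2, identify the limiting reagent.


Mole ratio available / coefficient:
  C: 2/1 = 2.000
  O2: 2/1 = 2.000
Smaller ratio is limiting.

neither (stoichiometric); C and O2 are fully consumed


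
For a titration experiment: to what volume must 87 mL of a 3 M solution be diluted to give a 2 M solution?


C1V1 = C2V2
3 × 87 = 2 × V2
V2 = 261/2 = 130.5 mL

130.5 mL


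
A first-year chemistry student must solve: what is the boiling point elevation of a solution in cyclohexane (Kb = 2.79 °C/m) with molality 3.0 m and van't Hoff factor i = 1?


ΔTb = Kb × m × i
= 2.79 × 3.0 × 1
= 8.37 °C

8.37 °C


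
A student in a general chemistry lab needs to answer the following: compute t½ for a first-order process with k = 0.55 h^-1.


t½ = ln2/k = 0.693147/(0.55 h^-1)
= 1.260 h

1.260 h


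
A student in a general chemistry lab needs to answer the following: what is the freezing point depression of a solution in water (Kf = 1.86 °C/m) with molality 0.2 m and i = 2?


ΔTf = Kf × m × i
= 1.86 × 0.2 × 2
= 0.744 °C

0.744 °C


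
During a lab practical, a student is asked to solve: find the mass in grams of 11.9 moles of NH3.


M(NH3) = 17.03 g/mol
mass = n × M = 11.9 × 17.03 = 202.66 g

202.66 g


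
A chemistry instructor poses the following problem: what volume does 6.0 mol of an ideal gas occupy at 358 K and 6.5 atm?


PV = nRT  (R = 0.08206 L·atm/(mol·K))
V = nRT/P = 6.0×0.08206×358/6.5
= 27.118 L

27.118 L


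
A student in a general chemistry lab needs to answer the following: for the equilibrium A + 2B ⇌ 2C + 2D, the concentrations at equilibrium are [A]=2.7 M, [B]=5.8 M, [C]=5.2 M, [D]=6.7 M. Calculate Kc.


Kc = [C]^2[D]^2/([A][B]^2)
= (5.2^2 × 6.7^2)/(2.7^1 × 5.8^2)
= 1213.8256/90.828
= 13.36

13.36


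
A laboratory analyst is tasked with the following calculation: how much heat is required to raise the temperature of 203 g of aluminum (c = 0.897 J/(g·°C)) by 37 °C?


q = mcΔT = 203 × 0.897 × 37
= 6737.37 J

6737.37 J


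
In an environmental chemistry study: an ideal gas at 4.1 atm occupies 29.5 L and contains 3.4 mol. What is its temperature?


PV = nRT  (R = 0.08206 L·atm/(mol·K))
T = PV/(nR) = 4.1×29.5/(3.4×0.08206)
= 120.95/0.279004
= 433.51 K

433.51 K


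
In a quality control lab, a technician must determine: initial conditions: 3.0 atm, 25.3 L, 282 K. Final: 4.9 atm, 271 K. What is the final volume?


P1V1/T1 = P2V2/T2
V2 = P1V1T2/(T1P2)
= 3.0×25.3×271/(282×4.9)
= 14.886 L

14.886 L


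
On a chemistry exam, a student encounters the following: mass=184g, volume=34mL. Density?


ρ = mass/volume
= 184/34
= 5.412 g/mL

5.412 g/mL


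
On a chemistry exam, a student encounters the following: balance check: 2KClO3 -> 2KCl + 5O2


Equation: 2KClO3 -> 2KCl + 5O2
Check atoms: Cl: 2=2, K: 2=2, O: 6≠10
Not balanced

No, not balanced


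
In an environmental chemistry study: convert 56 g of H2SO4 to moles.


M(H2SO4) = 98.09 g/mol
n = mass/M = 56/98.09 = 0.5709 mol

0.5709 mol


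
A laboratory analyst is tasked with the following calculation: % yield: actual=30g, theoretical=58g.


% yield = actual/theoretical × 100
= 30/58 × 100
= 51.72%

51.72%


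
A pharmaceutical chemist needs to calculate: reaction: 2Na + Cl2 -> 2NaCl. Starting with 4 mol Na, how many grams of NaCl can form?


Mole ratio NaCl:Na = 2:2
n(NaCl) = 4 × 2/2 = 4.000 mol
mass = 4.000 × 58.44 = 233.76 g

233.76 g


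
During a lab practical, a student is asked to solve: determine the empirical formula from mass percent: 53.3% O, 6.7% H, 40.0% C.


Assume 100 g sample. Moles of each element:
  O: 53.3/16.0 = 3.331 mol
  H: 6.7/1.008 = 6.647 mol
  C: 40.0/12.01 = 3.331 mol
Divide by smallest (3.331):
  O: 3.331/3.331 = 1.0
  H: 6.647/3.331 = 2.0
  C: 3.331/3.331 = 1.0
Empirical formula: CH2O

CH2O


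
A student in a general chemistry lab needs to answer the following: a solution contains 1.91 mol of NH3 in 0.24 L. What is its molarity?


M = n/V = 1.91/0.24 = 7.958 mol/L

7.958 M


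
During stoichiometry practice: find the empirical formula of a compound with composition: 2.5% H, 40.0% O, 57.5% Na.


Assume 100 g sample. Moles of each element:
  H: 2.5/1.008 = 2.48 mol
  O: 40.0/16.0 = 2.5 mol
  Na: 57.5/22.99 = 2.501 mol
Divide by smallest (2.48):
  H: 2.48/2.48 = 1.0
  O: 2.5/2.48 = 1.01
  Na: 2.501/2.48 = 1.01
Empirical formula: NaOH

NaOH


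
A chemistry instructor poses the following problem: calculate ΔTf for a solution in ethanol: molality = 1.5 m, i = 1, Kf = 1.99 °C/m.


ΔTf = Kf × m × i
= 1.99 × 1.5 × 1
= 2.985 °C

2.985 °C


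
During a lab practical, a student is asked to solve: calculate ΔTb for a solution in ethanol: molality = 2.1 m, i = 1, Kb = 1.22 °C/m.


ΔTb = Kb × m × i
= 1.22 × 2.1 × 1
= 2.562 °C

2.562 °C


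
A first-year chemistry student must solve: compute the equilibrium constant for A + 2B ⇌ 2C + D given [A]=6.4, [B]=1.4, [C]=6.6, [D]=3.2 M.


Kc = [C]^2[D]/([A][B]^2)
= (6.6^2 × 3.2^1)/(6.4^1 × 1.4^2)
= 139.392/12.544
= 11.11

11.11


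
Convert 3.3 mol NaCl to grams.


M(NaCl) = 58.44 g/mol
mass = n × M = 3.3 × 58.44 = 192.85 g

192.85 g


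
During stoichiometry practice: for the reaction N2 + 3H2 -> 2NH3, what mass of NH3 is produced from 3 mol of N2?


Mole ratio NH3:N2 = 2:1
n(NH3) = 3 × 2/1 = 6.000 mol
mass = 6.000 × 17.03 = 102.18 g

102.18 g


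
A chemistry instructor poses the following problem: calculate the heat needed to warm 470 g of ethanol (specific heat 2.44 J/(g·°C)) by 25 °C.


q = mcΔT = 470 × 2.44 × 25
= 28670.00 J

28670.00 J


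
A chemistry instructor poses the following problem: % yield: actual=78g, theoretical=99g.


% yield = actual/theoretical × 100
= 78/99 × 100
= 78.79%

78.79%


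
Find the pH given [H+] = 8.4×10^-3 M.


pH = -log10([H+]) = -log10(8.4×10^-3)
= 3 - log10(8.4)
= 3 - 0.92
= 2.08

2.08


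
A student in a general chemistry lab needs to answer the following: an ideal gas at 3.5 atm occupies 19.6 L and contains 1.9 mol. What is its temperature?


PV = nRT  (R = 0.08206 L·atm/(mol·K))
T = PV/(nR) = 3.5×19.6/(1.9×0.08206)
= 68.60/0.155914
= 439.99 K

439.99 K


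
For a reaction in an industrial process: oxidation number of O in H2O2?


Peroxide: O is -1
Oxidation number: -1

-1


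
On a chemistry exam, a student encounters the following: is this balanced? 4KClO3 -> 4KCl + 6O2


Equation: 4KClO3 -> 4KCl + 6O2
Check atoms: Cl: 4=4, K: 4=4, O: 12=12
Balanced

Yes, balanced


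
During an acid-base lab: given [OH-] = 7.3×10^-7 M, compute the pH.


pOH = -log10([OH-]) = -log10(7.3×10^-7)
= 7 - log10(7.3) = 6.14
pH = 14 - pOH = 14 - 6.14 = 7.86

7.86


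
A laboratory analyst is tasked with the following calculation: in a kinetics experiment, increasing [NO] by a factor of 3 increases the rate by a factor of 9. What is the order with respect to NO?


rate ∝ [NO]^n
3^n = 9 → n = 2
Order in NO: 2

2


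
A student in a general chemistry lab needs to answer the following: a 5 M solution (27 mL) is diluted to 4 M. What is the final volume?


C1V1 = C2V2
5 × 27 = 4 × V2
V2 = 135/4 = 33.75 mL

33.75 mL


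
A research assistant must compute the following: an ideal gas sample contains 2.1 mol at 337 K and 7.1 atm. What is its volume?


PV = nRT  (R = 0.08206 L·atm/(mol·K))
V = nRT/P = 2.1×0.08206×337/7.1
= 8.179 L

8.179 L


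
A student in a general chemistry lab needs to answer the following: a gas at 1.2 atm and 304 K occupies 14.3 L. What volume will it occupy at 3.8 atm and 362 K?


P1V1/T1 = P2V2/T2
V2 = P1V1T2/(T1P2)
= 1.2×14.3×362/(304×3.8)
= 5.377 L

5.377 L


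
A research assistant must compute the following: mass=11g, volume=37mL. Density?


ρ = mass/volume
= 11/37
= 0.297 g/mL

0.297 g/mL


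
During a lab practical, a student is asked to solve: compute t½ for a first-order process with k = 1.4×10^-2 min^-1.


t½ = ln2/k = 0.693147/(1.4×10^-2 min^-1)
= 49.51 min

49.51 min


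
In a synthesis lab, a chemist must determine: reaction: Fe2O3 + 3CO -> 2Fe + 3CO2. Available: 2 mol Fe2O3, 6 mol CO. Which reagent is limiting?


Mole ratio available / coefficient:
  Fe2O3: 2/1 = 2.000
  CO: 6/3 = 2.000
Smaller ratio is limiting.

neither (stoichiometric); Fe2O3 and CO are fully consumed


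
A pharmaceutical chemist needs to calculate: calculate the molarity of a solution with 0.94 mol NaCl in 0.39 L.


M = n/V = 0.94/0.39 = 2.410 mol/L

2.410 M


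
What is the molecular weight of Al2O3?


M(Al2O3) = 2×26.98 + 3×16.0
= 53.96 + 48.0
= 101.96 g/mol

101.96 g/mol


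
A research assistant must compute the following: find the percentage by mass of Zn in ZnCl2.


M(ZnCl2) = 1×65.38 + 2×35.45 = 136.28 g/mol
Mass of Zn = 1 × 65.38 = 65.38 g/mol
% Zn = 65.38/136.28 × 100 = 47.97%

47.97%


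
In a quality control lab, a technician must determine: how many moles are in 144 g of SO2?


M(SO2) = 64.07 g/mol
n = mass/M = 144/64.07 = 2.2475 mol

2.2475 mol


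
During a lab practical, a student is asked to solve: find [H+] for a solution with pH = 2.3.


[H+] = 10^(-pH) = 10^(-2.3)
= 5.01×10^-3 M

5.01×10^-3 M


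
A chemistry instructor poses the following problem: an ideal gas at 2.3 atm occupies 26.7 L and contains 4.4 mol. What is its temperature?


PV = nRT  (R = 0.08206 L·atm/(mol·K))
T = PV/(nR) = 2.3×26.7/(4.4×0.08206)
= 61.41/0.361064
= 170.08 K

170.08 K


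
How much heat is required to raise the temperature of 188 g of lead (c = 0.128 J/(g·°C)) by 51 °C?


q = mcΔT = 188 × 0.128 × 51
= 1227.26 J

1227.26 J


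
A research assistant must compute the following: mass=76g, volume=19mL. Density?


ρ = mass/volume
= 76/19
= 4.0 g/mL

4.0 g/mL


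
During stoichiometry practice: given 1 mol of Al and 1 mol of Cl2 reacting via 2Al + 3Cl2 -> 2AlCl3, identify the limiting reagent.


Mole ratio available / coefficient:
  Al: 1/2 = 0.500
  Cl2: 1/3 = 0.333
Smaller ratio is limiting.

Cl2


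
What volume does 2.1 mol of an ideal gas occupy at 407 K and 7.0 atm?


PV = nRT  (R = 0.08206 L·atm/(mol·K))
V = nRT/P = 2.1×0.08206×407/7.0
= 10.02 L

10.02 L


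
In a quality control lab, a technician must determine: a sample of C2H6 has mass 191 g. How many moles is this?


M(C2H6) = 30.07 g/mol
n = mass/M = 191/30.07 = 6.3518 mol

6.3518 mol


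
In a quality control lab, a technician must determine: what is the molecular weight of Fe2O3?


M(Fe2O3) = 2×55.85 + 3×16.0
= 111.7 + 48.0
= 159.7 g/mol

159.7 g/mol


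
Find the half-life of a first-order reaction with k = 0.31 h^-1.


t½ = ln2/k = 0.693147/(0.31 h^-1)
= 2.236 h

2.236 h


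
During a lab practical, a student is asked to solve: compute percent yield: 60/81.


% yield = actual/theoretical × 100
= 60/81 × 100
= 74.07%

74.07%


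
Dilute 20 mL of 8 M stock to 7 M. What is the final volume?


C1V1 = C2V2
8 × 20 = 7 × V2
V2 = 160/7 = 22.86 mL

22.86 mL


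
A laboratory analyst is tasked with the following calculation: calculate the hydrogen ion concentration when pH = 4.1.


[H+] = 10^(-pH) = 10^(-4.1)
= 7.94×10^-5 M

7.94×10^-5 M


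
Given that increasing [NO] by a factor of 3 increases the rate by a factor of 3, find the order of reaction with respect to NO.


rate ∝ [NO]^n
3^n = 3 → n = 1
Order in NO: 1

1


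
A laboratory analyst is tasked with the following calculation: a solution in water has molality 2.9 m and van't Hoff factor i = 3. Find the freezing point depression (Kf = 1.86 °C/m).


ΔTf = Kf × m × i
= 1.86 × 2.9 × 3
= 16.182 °C

16.182 °C


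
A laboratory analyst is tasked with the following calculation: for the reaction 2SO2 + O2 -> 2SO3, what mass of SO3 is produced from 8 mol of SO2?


Mole ratio SO3:SO2 = 2:2
n(SO3) = 8 × 2/2 = 8.000 mol
mass = 8.000 × 80.07 = 640.56 g

640.56 g


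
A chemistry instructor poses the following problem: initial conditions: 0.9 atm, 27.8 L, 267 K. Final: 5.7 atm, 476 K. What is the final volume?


P1V1/T1 = P2V2/T2
V2 = P1V1T2/(T1P2)
= 0.9×27.8×476/(267×5.7)
= 7.825 L

7.825 L


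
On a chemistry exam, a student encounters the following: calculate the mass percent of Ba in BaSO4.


M(BaSO4) = 1×137.33 + 1×32.07 + 4×16.0 = 233.40 g/mol
Mass of Ba = 1 × 137.33 = 137.33 g/mol
% Ba = 137.33/233.40 × 100 = 58.84%

58.84%


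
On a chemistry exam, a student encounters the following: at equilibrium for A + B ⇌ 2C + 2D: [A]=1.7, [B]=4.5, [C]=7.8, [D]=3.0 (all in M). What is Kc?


Kc = [C]^2[D]^2/([A][B])
= (7.8^2 × 3.0^2)/(1.7^1 × 4.5^1)
= 547.56/7.65
= 71.58

71.58


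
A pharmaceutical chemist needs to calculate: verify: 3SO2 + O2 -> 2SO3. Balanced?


Equation: 3SO2 + O2 -> 2SO3
Check atoms: O: 8≠6, S: 3≠2
Not balanced

No, not balanced


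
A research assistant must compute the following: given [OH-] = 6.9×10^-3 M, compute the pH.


pOH = -log10([OH-]) = -log10(6.9×10^-3)
= 3 - log10(6.9) = 2.16
pH = 14 - pOH = 14 - 2.16 = 11.84

11.84


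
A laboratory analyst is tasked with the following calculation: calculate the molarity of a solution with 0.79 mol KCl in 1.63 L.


M = n/V = 0.79/1.63 = 0.485 mol/L

0.485 M


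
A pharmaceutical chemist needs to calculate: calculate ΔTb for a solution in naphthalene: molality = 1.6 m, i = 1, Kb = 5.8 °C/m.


ΔTb = Kb × m × i
= 5.8 × 1.6 × 1
= 9.28 °C

9.28 °C


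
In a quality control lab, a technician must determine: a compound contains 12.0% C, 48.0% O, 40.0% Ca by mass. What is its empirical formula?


Assume 100 g sample. Moles of each element:
  C: 12.0/12.01 = 0.999 mol
  O: 48.0/16.0 = 3.0 mol
  Ca: 40.0/40.08 = 0.998 mol
Divide by smallest (0.998):
  C: 0.999/0.998 = 1.0
  O: 3.0/0.998 = 3.01
  Ca: 0.998/0.998 = 1.0
Empirical formula: CaCO3

CaCO3


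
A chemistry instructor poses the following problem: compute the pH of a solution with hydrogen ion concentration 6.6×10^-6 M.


pH = -log10([H+]) = -log10(6.6×10^-6)
= 6 - log10(6.6)
= 6 - 0.82
= 5.18

5.18


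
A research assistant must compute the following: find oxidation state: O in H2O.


O is usually -2
Oxidation number: -2

-2


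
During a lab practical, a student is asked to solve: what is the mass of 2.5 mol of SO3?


M(SO3) = 80.07 g/mol
mass = n × M = 2.5 × 80.07 = 200.18 g

200.18 g


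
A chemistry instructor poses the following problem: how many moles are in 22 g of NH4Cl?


M(NH4Cl) = 53.49 g/mol
n = mass/M = 22/53.49 = 0.4113 mol

0.4113 mol


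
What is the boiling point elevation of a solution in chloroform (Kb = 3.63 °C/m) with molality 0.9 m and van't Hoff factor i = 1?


ΔTb = Kb × m × i
= 3.63 × 0.9 × 1
= 3.267 °C

3.267 °C


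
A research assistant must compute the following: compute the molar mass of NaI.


M(NaI) = 1×22.99 + 1×126.9
= 22.99 + 126.9
= 149.89 g/mol

149.89 g/mol


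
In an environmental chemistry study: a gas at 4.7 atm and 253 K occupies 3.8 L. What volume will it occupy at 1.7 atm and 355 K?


P1V1/T1 = P2V2/T2
V2 = P1V1T2/(T1P2)
= 4.7×3.8×355/(253×1.7)
= 14.741 L

14.741 L


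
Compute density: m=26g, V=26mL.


ρ = mass/volume
= 26/26
= 1.0 g/mL

1.0 g/mL


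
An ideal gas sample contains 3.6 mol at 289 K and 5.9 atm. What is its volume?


PV = nRT  (R = 0.08206 L·atm/(mol·K))
V = nRT/P = 3.6×0.08206×289/5.9
= 14.47 L

14.47 L


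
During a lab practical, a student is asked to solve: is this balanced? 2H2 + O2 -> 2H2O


Equation: 2H2 + O2 -> 2H2O
Check atoms: H: 4=4, O: 2=2
Balanced

Yes, balanced


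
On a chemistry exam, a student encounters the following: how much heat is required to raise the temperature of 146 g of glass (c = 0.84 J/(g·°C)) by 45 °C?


q = mcΔT = 146 × 0.84 × 45
= 5518.80 J

5518.80 J


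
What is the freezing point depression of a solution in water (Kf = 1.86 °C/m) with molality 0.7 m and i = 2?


ΔTf = Kf × m × i
= 1.86 × 0.7 × 2
= 2.604 °C

2.604 °C


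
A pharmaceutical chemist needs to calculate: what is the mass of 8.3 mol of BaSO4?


M(BaSO4) = 233.4 g/mol
mass = n × M = 8.3 × 233.4 = 1937.22 g

1937.22 g


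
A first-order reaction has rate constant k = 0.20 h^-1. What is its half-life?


t½ = ln2/k = 0.693147/(0.20 h^-1)
= 3.466 h

3.466 h


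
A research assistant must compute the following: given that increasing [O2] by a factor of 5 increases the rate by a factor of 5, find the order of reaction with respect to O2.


rate ∝ [O2]^n
5^n = 5 → n = 1
Order in O2: 1

1


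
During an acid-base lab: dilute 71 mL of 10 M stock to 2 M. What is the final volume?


C1V1 = C2V2
10 × 71 = 2 × V2
V2 = 710/2 = 355.0 mL

355.0 mL


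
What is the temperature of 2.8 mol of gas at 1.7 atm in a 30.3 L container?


PV = nRT  (R = 0.08206 L·atm/(mol·K))
T = PV/(nR) = 1.7×30.3/(2.8×0.08206)
= 51.51/0.229768
= 224.18 K

224.18 K


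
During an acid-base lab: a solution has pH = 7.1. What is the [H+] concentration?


[H+] = 10^(-pH) = 10^(-7.1)
= 7.94×10^-8 M

7.94×10^-8 M


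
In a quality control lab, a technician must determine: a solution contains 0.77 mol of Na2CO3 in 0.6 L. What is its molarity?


M = n/V = 0.77/0.6 = 1.283 mol/L

1.283 M


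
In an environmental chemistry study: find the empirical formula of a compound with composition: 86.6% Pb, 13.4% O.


Assume 100 g sample. Moles of each element:
  Pb: 86.6/207.2 = 0.418 mol
  O: 13.4/16.0 = 0.838 mol
Divide by smallest (0.418):
  Pb: 0.418/0.418 = 1.0
  O: 0.838/0.418 = 2.0
Empirical formula: PbO2

PbO2


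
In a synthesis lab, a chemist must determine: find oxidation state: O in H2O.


O is usually -2
Oxidation number: -2

-2


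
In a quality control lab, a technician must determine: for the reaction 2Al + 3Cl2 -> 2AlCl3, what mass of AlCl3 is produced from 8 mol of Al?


Mole ratio AlCl3:Al = 2:2
n(AlCl3) = 8 × 2/2 = 8.000 mol
mass = 8.000 × 133.33 = 1066.64 g

1066.64 g


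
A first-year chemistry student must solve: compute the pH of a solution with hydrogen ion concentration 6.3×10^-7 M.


pH = -log10([H+]) = -log10(6.3×10^-7)
= 7 - log10(6.3)
= 7 - 0.8
= 6.2

6.2


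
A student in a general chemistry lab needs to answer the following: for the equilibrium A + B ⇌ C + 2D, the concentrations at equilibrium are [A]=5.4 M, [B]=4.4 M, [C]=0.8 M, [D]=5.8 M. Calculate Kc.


Kc = [C][D]^2/([A][B])
= (0.8^1 × 5.8^2)/(5.4^1 × 4.4^1)
= 26.912/23.76
= 1.133

1.133


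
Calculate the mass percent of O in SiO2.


M(SiO2) = 1×28.09 + 2×16.0 = 60.09 g/mol
Mass of O = 2 × 16.0 = 32.00 g/mol
% O = 32.00/60.09 × 100 = 53.25%

53.25%


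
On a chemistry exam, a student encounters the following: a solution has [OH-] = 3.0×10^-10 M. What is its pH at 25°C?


pOH = -log10([OH-]) = -log10(3.0×10^-10)
= 10 - log10(3.0) = 9.52
pH = 14 - pOH = 14 - 9.52 = 4.48

4.48


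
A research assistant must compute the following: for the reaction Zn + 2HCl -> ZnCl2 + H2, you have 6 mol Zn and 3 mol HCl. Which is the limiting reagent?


Mole ratio available / coefficient:
  Zn: 6/1 = 6.000
  HCl: 3/2 = 1.500
Smaller ratio is limiting.

HCl


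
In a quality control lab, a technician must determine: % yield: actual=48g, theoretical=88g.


% yield = actual/theoretical × 100
= 48/88 × 100
= 54.55%

54.55%


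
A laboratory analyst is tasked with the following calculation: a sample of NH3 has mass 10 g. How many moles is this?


M(NH3) = 17.03 g/mol
n = mass/M = 10/17.03 = 0.5872 mol

0.5872 mol


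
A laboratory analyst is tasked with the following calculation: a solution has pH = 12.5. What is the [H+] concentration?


[H+] = 10^(-pH) = 10^(-12.5)
= 3.16×10^-13 M

3.16×10^-13 M


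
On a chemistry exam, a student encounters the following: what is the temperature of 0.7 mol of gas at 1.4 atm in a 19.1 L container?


PV = nRT  (R = 0.08206 L·atm/(mol·K))
T = PV/(nR) = 1.4×19.1/(0.7×0.08206)
= 26.74/0.057442
= 465.51 K

465.51 K


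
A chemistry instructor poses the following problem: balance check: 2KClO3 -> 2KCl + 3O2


Equation: 2KClO3 -> 2KCl + 3O2
Check atoms: Cl: 2=2, K: 2=2, O: 6=6
Balanced

Yes, balanced


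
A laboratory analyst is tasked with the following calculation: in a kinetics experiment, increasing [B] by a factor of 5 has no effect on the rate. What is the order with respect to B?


rate ∝ [B]^n
rate ∝ [B]^0
Order in B: 0

0


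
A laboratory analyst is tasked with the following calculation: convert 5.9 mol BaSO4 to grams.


M(BaSO4) = 233.4 g/mol
mass = n × M = 5.9 × 233.4 = 1377.06 g

1377.06 g


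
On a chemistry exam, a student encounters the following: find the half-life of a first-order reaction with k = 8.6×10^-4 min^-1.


t½ = ln2/k = 0.693147/(8.6×10^-4 min^-1)
= 806.0 min

806.0 min


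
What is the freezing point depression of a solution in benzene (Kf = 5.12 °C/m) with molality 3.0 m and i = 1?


ΔTf = Kf × m × i
= 5.12 × 3.0 × 1
= 15.36 °C

15.36 °C


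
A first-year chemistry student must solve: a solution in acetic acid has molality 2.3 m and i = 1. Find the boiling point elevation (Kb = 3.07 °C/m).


ΔTb = Kb × m × i
= 3.07 × 2.3 × 1
= 7.061 °C

7.061 °C


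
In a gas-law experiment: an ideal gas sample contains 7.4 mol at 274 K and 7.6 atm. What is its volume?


PV = nRT  (R = 0.08206 L·atm/(mol·K))
V = nRT/P = 7.4×0.08206×274/7.6
= 21.893 L

21.893 L


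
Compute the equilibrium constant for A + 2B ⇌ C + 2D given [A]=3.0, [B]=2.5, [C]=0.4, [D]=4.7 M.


Kc = [C][D]^2/([A][B]^2)
= (0.4^1 × 4.7^2)/(3.0^1 × 2.5^2)
= 8.836/18.75
= 0.4713

0.4713


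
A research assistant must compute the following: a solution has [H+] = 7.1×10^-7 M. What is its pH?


pH = -log10([H+]) = -log10(7.1×10^-7)
= 7 - log10(7.1)
= 7 - 0.85
= 6.15

6.15


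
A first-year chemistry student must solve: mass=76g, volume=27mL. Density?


ρ = mass/volume
= 76/27
= 2.815 g/mL

2.815 g/mL


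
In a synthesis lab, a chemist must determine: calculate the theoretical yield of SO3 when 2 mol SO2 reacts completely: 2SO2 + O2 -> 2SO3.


Mole ratio SO3:SO2 = 2:2
n(SO3) = 2 × 2/2 = 2.000 mol
mass = 2.000 × 80.07 = 160.14 g

160.14 g


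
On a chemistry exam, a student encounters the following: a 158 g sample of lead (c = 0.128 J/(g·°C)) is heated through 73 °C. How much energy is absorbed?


q = mcΔT = 158 × 0.128 × 73
= 1476.35 J

1476.35 J


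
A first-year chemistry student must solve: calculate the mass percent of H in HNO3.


M(HNO3) = 1×1.008 + 1×14.01 + 3×16.0 = 63.018 g/mol
Mass of H = 1 × 1.008 = 1.008 g/mol
% H = 1.008/63.018 × 100 = 1.60%

1.60%


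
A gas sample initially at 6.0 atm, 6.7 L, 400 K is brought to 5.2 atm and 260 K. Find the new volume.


P1V1/T1 = P2V2/T2
V2 = P1V1T2/(T1P2)
= 6.0×6.7×260/(400×5.2)
= 5.025 L

5.025 L
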